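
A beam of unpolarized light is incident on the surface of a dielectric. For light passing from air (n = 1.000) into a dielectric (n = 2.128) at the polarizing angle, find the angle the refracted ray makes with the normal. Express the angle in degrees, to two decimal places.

First find Brewster's angle: tan θ_B = 2.128/1.000 = 2.1280, giving θ_B = 64.83°.
The refracted ray is perpendicular to the reflected ray, so θ_t = 90° − θ_B = 25.17°.

θ_t ≈ 25.17°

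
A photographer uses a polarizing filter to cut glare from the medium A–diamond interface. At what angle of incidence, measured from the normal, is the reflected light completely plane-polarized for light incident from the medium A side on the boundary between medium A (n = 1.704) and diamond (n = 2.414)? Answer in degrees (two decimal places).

θ_B ≈ 54.78°

At Brewster's angle the reflected and refracted rays are perpendicular, which with Snell's law gives tan θ_B = n₂/n₁.
tan θ_B = n₂/n₁ = 2.414/1.704 = 1.4167. Taking the arctangent, θ_B = 54.78°.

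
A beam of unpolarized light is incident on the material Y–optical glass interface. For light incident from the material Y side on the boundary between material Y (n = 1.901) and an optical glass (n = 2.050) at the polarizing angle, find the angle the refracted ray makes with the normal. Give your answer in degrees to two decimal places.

tan θ_B = n₂/n₁ = 2.050/1.901 = 1.0784, so θ_B = 47.16°.
The refracted ray is perpendicular to the reflected ray, so θ_t = 90° − θ_B = 42.84°.

θ_t ≈ 42.84°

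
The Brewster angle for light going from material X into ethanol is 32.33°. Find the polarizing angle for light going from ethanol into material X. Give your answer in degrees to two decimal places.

θ_B' ≈ 57.67°

Reversing the direction swaps n₁ and n₂, so tan θ_B' = 1/tan θ_B and θ_B' = 90° − θ_B.
Hence θ_B' = 90° − 32.33° = 57.67°.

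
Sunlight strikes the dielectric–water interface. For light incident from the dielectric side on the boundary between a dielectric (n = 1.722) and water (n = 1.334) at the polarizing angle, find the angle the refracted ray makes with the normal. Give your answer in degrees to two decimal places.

tan θ_B = n₂/n₁ = 1.334/1.722 = 0.7747, so θ_B = 37.76°.
At Brewster's angle the reflected and refracted rays are perpendicular, so θ_t = 90° − θ_B = 90° − 37.76° = 52.24°.

θ_t ≈ 52.24°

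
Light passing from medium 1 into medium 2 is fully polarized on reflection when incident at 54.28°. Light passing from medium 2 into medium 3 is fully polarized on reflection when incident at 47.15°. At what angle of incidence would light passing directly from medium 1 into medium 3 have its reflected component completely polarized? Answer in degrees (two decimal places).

n₂/n₁ = tan 54.28° = 1.3906 and n₃/n₂ = tan 47.15° = 1.0780.
n₃/n₁ = 1.4991. Then tan θ_B(1→3) = n₃/n₁, so θ_B(1→3) = arctan(1.4991) = 56.29°.

θ_B ≈ 56.29°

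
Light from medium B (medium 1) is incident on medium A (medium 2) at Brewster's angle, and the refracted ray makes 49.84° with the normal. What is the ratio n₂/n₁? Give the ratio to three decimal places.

n₂/n₁ ≈ 0.844

θ_B + θ_t = 90°, so θ_B = 90° − 49.84° = 40.16°.
tan θ_B = n₂/n₁, so n₂/n₁ = tan 40.16° = 0.844.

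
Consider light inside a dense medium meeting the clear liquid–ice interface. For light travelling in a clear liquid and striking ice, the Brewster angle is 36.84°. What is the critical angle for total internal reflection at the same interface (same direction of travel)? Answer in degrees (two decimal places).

tan θ_B = n₂/n₁ = tan 36.84° = 0.7492.
Total internal reflection: sin θ_c = n₂/n₁ = 0.7492.
θ_c = arcsin(0.7492) = 48.52°.

θ_c ≈ 48.52°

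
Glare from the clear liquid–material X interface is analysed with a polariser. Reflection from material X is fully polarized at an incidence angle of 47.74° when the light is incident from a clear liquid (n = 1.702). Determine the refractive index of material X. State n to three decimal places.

n ≈ 1.873

Brewster's law: tan θ_B = n₂/n₁ (light incident in a clear liquid, refracted into material X).
n₂ = n₁ tan θ_B = 1.702 × tan 47.74° = 1.873.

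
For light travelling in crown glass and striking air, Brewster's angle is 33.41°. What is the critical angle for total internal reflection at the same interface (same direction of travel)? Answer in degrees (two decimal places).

θ_c ≈ 41.27°

tan θ_B = n₂/n₁ = tan 33.41° = 0.6596.
Total internal reflection: sin θ_c = n₂/n₁ = 0.6596.
θ_c = arcsin(0.6596) = 41.27°.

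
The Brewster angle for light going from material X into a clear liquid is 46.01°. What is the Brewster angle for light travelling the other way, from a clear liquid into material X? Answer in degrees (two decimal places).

tan θ_B' = n₁/n₂ = 1/tan θ_B, so θ_B' = 90° − θ_B.
θ_B' = 90° − 46.01° = 43.99°.

θ_B' ≈ 43.99°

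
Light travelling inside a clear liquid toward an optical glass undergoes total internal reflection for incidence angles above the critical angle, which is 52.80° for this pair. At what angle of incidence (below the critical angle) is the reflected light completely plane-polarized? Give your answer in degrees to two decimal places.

θ_B ≈ 38.54°

n₂/n₁ = sin θ_c = sin 52.80° = 0.7965.
tan θ_B equals the same ratio, so θ_B = arctan(0.7965) = 38.54°.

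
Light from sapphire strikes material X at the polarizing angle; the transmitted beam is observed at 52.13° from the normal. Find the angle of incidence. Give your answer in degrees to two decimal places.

Brewster's condition makes the reflected and refracted beams perpendicular: θ_B + θ_t = 90°.
θ_B = 90° − 52.13° = 37.87°.

θ_B ≈ 37.87°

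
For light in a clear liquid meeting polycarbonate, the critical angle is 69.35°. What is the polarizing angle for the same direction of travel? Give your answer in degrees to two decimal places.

sin θ_c = n₂/n₁, so n₂/n₁ = sin 69.35° = 0.9358.
Brewster: tan θ_B = n₂/n₁ = 0.9358.
θ_B = arctan(0.9358) = 43.10°.

θ_B ≈ 43.10°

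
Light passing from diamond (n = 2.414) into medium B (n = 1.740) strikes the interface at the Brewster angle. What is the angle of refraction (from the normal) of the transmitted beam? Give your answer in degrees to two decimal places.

θ_t ≈ 54.22°

θ_B = arctan(n₂/n₁) = arctan(1.740/2.414) = 35.78°.
At Brewster's angle the reflected and refracted rays are perpendicular, so θ_t = 90° − θ_B = 90° − 35.78° = 54.22°.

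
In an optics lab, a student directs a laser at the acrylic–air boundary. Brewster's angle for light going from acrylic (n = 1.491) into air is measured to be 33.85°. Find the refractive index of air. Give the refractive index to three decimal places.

Brewster's law: tan θ_B = n₂/n₁ (light incident in acrylic, refracted into air).
n₂ = n₁ tan θ_B = 1.491 × tan 33.85° = 1.000.

n ≈ 1.000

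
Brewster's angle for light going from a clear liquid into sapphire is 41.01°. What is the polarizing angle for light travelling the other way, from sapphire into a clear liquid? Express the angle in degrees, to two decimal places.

Reversing the direction swaps n₁ and n₂, so tan θ_B' = 1/tan θ_B and θ_B' = 90° − θ_B.
Hence θ_B' = 90° − 41.01° = 48.99°.

θ_B' ≈ 48.99°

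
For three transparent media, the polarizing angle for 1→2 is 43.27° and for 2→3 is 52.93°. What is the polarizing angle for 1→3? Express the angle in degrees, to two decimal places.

tan θ_B(1→2) = n₂/n₁ = tan 43.27° = 0.9414.
tan θ_B(2→3) = n₃/n₂ = tan 52.93° = 1.3237.
So n₃/n₁ = (n₂/n₁)(n₃/n₂) = 0.9414 × 1.3237 = 1.2461.
θ_B(1→3) = arctan(1.2461) = 51.25°.

θ_B ≈ 51.25°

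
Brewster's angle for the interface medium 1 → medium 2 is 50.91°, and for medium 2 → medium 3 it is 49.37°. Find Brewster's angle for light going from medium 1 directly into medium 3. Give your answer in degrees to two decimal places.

θ_B ≈ 55.12°

tan θ_B(1→2) = n₂/n₁ = tan 50.91° = 1.2309.
tan θ_B(2→3) = n₃/n₂ = tan 49.37° = 1.1655.
n₃/n₁ = 1.4346. Then tan θ_B(1→3) = n₃/n₁, so θ_B(1→3) = arctan(1.4346) = 55.12°.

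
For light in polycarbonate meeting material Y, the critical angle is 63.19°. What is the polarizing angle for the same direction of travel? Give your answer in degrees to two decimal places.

θ_B ≈ 41.75°

At the critical angle sin θ_c = n₂/n₁, giving n₂/n₁ = sin 63.19° = 0.8925.
Then tan θ_B = n₂/n₁ = 0.8925, so θ_B = arctan 0.8925 = 41.75°.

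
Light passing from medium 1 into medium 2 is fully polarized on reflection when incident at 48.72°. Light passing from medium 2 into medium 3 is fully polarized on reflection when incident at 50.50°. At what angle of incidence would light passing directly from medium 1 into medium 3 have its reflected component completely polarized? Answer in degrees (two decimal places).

Each Brewster angle gives a ratio: n₂/n₁ = tan 48.72° = 1.1391, n₃/n₂ = tan 50.50° = 1.2131.
Multiplying, n₃/n₁ = 1.1391 × 1.2131 = 1.3818, and θ_B(1→3) = arctan 1.3818 = 54.11°.

θ_B ≈ 54.11°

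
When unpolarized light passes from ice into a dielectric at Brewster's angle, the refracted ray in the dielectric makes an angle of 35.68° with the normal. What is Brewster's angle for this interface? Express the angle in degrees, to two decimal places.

θ_B ≈ 54.32°

Brewster's condition makes the reflected and refracted beams perpendicular: θ_B + θ_t = 90°.
So θ_B = 90° − θ_t = 90° − 35.68° = 54.32°.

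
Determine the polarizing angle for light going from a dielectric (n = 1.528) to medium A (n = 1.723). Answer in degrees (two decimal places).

The reflected p-component vanishes when tan θ_B = n₂/n₁.
tan θ_B = n₂/n₁ = 1.723/1.528 = 1.1276.
So θ_B = arctan 1.1276 = 48.43°.

θ_B ≈ 48.43°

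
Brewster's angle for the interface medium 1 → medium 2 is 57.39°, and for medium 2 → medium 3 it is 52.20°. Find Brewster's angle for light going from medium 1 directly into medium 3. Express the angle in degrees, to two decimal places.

θ_B ≈ 63.61°

tan θ_B(1→2) = n₂/n₁ = tan 57.39° = 1.5631.
tan θ_B(2→3) = n₃/n₂ = tan 52.20° = 1.2892.
n₃/n₁ = 2.0151. Then tan θ_B(1→3) = n₃/n₁, so θ_B(1→3) = arctan(2.0151) = 63.61°.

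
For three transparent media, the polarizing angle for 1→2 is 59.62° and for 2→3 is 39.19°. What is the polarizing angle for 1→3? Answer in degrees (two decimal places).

θ_B ≈ 54.28°

tan θ_B(1→2) = n₂/n₁ = tan 59.62° = 1.7058.
tan θ_B(2→3) = n₃/n₂ = tan 39.19° = 0.8153.
Multiplying, n₃/n₁ = 1.7058 × 0.8153 = 1.3907, and θ_B(1→3) = arctan 1.3907 = 54.28°.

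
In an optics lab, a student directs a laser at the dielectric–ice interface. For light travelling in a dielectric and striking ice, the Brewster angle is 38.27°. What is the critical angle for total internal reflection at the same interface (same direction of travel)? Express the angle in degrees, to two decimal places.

θ_c ≈ 52.08°

From Brewster, n₂/n₁ = tan θ_B = tan 38.27° = 0.7889.
Then sin θ_c = n₂/n₁ = 0.7889, so θ_c = arcsin 0.7889 = 52.08°.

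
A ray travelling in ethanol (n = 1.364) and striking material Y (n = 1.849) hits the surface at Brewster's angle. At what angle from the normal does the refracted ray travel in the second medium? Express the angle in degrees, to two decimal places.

tan θ_B = n₂/n₁ = 1.849/1.364 = 1.3556, so θ_B = 53.58°.
At Brewster's angle the reflected and refracted rays are perpendicular, so θ_t = 90° − θ_B = 90° − 53.58° = 36.42°.

θ_t ≈ 36.42°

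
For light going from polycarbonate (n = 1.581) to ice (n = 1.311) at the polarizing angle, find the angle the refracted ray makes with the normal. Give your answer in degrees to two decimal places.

θ_t ≈ 50.33°

θ_B = arctan(n₂/n₁) = arctan(1.311/1.581) = 39.67°.
Since θ_B + θ_t = 90° at Brewster incidence, θ_t = 90° − 39.67° = 50.33°.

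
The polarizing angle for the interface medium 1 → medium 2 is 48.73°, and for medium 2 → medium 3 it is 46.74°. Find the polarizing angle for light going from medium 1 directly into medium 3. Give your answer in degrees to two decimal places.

n₂/n₁ = tan 48.73° = 1.1395 and n₃/n₂ = tan 46.74° = 1.0627.
n₃/n₁ = 1.2109. Then tan θ_B(1→3) = n₃/n₁, so θ_B(1→3) = arctan(1.2109) = 50.45°.

θ_B ≈ 50.45°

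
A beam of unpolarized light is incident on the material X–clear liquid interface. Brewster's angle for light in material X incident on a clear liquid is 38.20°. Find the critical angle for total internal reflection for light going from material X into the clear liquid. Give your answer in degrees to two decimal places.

θ_c ≈ 51.90°

From Brewster, n₂/n₁ = tan θ_B = tan 38.20° = 0.7869.
Then sin θ_c = n₂/n₁ = 0.7869, so θ_c = arcsin 0.7869 = 51.90°.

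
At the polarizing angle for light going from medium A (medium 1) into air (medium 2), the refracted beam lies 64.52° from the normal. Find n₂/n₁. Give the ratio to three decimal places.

n₂/n₁ ≈ 0.477

At Brewster incidence θ_B = 90° − θ_t = 90° − 64.52° = 25.48°.
tan θ_B = n₂/n₁, so n₂/n₁ = tan 25.48° = 0.477.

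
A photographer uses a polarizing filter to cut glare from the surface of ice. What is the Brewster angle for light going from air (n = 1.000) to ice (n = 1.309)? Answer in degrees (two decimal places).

θ_B ≈ 52.62°

Here n₂/n₁ = 1.309/1.000 = 1.3090, and Brewster's law gives tan θ_B = n₂/n₁.
θ_B = arctan(1.3090) = 52.62°.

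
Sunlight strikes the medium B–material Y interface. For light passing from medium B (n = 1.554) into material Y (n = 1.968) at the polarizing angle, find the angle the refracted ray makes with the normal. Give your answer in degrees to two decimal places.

θ_t ≈ 38.30°

First find Brewster's angle: tan θ_B = 1.968/1.554 = 1.2664, giving θ_B = 51.70°.
The refracted ray is perpendicular to the reflected ray, so θ_t = 90° − θ_B = 38.30°.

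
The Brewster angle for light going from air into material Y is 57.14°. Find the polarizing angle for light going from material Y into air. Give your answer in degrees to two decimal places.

θ_B' ≈ 32.86°

Reversing the direction swaps n₁ and n₂, so tan θ_B' = 1/tan θ_B and θ_B' = 90° − θ_B.
Hence θ_B' = 90° − 57.14° = 32.86°.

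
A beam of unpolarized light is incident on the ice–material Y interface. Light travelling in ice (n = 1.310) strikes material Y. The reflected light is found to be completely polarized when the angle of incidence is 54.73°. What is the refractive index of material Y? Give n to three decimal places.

At the Brewster angle, tan θ_B = n₂/n₁ with n₁ on the incident side (ice) and n₂ on the transmitted side (material Y).
n₂ = n₁ tan θ_B = 1.310 × tan 54.73° = 1.852.

n ≈ 1.852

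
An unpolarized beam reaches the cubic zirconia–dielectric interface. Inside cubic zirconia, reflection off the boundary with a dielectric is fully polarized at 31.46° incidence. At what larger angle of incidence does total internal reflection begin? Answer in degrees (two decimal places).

tan θ_B = n₂/n₁ = tan 31.46° = 0.6118.
Total internal reflection: sin θ_c = n₂/n₁ = 0.6118.
θ_c = arcsin(0.6118) = 37.72°.

θ_c ≈ 37.72°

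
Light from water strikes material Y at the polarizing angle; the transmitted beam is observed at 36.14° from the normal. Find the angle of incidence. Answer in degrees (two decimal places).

θ_B ≈ 53.86°

At Brewster's angle the reflected and refracted rays are perpendicular, so θ_B + θ_t = 90°.
So θ_B = 90° − θ_t = 90° − 36.14° = 53.86°.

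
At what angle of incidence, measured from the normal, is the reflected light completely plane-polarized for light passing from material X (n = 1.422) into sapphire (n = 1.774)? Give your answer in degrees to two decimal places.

At Brewster's angle the reflected and refracted rays are perpendicular, which with Snell's law gives tan θ_B = n₂/n₁.
Here n₂/n₁ = 1.774/1.422 = 1.2475, and Brewster's law gives tan θ_B = n₂/n₁. Taking the arctangent, θ_B = 51.29°.

θ_B ≈ 51.29°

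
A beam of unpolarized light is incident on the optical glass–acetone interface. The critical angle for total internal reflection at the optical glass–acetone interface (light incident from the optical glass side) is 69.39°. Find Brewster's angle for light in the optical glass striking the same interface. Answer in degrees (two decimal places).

n₂/n₁ = sin θ_c = sin 69.39° = 0.9360.
tan θ_B equals the same ratio, so θ_B = arctan(0.9360) = 43.11°.

θ_B ≈ 43.11°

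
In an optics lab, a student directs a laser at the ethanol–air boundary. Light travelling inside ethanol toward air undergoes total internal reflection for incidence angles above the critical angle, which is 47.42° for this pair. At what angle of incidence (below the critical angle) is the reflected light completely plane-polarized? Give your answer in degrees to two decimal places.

At the critical angle sin θ_c = n₂/n₁, giving n₂/n₁ = sin 47.42° = 0.7363.
Then tan θ_B = n₂/n₁ = 0.7363, so θ_B = arctan 0.7363 = 36.37°.

θ_B ≈ 36.37°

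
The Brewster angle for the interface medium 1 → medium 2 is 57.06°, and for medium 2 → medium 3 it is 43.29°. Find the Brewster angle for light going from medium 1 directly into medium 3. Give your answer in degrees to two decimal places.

θ_B ≈ 55.48°

Each Brewster angle gives a ratio: n₂/n₁ = tan 57.06° = 1.5434, n₃/n₂ = tan 43.29° = 0.9420.
So n₃/n₁ = (n₂/n₁)(n₃/n₂) = 1.5434 × 0.9420 = 1.4539.
θ_B(1→3) = arctan(1.4539) = 55.48°.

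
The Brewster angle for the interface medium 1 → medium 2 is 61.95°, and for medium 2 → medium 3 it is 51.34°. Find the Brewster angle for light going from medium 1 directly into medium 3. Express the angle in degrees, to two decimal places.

Each Brewster angle gives a ratio: n₂/n₁ = tan 61.95° = 1.8768, n₃/n₂ = tan 51.34° = 1.2500.
n₃/n₁ = 2.3460. Then tan θ_B(1→3) = n₃/n₁, so θ_B(1→3) = arctan(2.3460) = 66.91°.

θ_B ≈ 66.91°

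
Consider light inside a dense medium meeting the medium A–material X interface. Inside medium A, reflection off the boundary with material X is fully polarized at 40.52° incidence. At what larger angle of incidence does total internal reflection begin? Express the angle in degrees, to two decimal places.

tan θ_B = n₂/n₁ = tan 40.52° = 0.8547.
Total internal reflection: sin θ_c = n₂/n₁ = 0.8547.
θ_c = arcsin(0.8547) = 58.72°.

θ_c ≈ 58.72°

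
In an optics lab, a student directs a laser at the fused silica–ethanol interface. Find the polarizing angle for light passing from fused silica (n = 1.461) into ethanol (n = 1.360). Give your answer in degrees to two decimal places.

Brewster's condition: tan θ_B = n₂/n₁ = 1.360/1.461 = 0.9309. Taking the arctangent, θ_B = 42.95°.

θ_B ≈ 42.95°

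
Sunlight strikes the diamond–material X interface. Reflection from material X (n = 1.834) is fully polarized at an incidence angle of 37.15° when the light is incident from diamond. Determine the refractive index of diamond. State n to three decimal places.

Brewster's law: tan θ_B = n₂/n₁ (light incident in diamond, refracted into material X).
n₁ = n₂ / tan θ_B = 1.834 / tan 37.15° = 2.421.

n ≈ 2.421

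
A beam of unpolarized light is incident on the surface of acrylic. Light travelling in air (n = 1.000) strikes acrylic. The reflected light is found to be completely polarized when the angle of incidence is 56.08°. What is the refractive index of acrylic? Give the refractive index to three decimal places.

n ≈ 1.487

Full polarization of the reflected beam means tan θ_B = n₂/n₁, where n₁ is the incident medium (air).
n₂ = n₁ tan θ_B = 1.000 × tan 56.08° = 1.487.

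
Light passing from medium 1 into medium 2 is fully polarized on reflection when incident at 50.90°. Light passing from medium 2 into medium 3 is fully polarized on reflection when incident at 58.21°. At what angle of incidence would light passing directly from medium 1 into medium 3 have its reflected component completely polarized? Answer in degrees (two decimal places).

θ_B ≈ 63.27°

n₂/n₁ = tan 50.90° = 1.2305 and n₃/n₂ = tan 58.21° = 1.6135.
Multiplying, n₃/n₁ = 1.2305 × 1.6135 = 1.9854, and θ_B(1→3) = arctan 1.9854 = 63.27°.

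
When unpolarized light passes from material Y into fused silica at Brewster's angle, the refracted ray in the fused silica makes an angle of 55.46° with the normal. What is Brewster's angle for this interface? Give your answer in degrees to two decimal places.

At Brewster's angle the reflected and refracted rays are perpendicular, so θ_B + θ_t = 90°.
So θ_B = 90° − θ_t = 90° − 55.46° = 34.54°.

θ_B ≈ 34.54°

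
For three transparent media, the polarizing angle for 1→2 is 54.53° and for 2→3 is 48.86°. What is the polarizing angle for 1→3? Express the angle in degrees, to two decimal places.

n₂/n₁ = tan 54.53° = 1.4035 and n₃/n₂ = tan 48.86° = 1.1447.
Multiplying, n₃/n₁ = 1.4035 × 1.1447 = 1.6066, and θ_B(1→3) = arctan 1.6066 = 58.10°.

θ_B ≈ 58.10°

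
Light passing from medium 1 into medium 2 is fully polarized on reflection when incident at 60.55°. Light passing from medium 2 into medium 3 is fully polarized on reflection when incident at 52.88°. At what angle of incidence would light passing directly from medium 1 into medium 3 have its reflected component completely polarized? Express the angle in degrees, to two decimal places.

θ_B ≈ 66.86°

n₂/n₁ = tan 60.55° = 1.7711 and n₃/n₂ = tan 52.88° = 1.3213.
n₃/n₁ = 2.3401. Then tan θ_B(1→3) = n₃/n₁, so θ_B(1→3) = arctan(2.3401) = 66.86°.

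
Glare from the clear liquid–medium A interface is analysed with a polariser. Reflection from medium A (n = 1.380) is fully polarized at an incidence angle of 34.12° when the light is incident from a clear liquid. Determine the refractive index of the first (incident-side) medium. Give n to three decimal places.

n ≈ 2.037

At the polarizing angle, tan θ_B = n₂/n₁ with n₁ on the incident side (a clear liquid) and n₂ on the transmitted side (medium A).
n₁ = n₂ / tan θ_B = 1.380 / tan 34.12° = 2.037.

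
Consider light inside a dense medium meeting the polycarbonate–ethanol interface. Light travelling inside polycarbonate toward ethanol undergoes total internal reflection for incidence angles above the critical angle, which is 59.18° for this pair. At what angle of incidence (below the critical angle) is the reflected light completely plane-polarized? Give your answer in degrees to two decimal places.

sin θ_c = n₂/n₁, so n₂/n₁ = sin 59.18° = 0.8588.
Brewster: tan θ_B = n₂/n₁ = 0.8588.
θ_B = arctan(0.8588) = 40.66°.

θ_B ≈ 40.66°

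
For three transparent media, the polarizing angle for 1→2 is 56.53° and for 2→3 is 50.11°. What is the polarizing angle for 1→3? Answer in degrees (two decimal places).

θ_B ≈ 61.08°

Each Brewster angle gives a ratio: n₂/n₁ = tan 56.53° = 1.5126, n₃/n₂ = tan 50.11° = 1.1964.
n₃/n₁ = 1.8096. Then tan θ_B(1→3) = n₃/n₁, so θ_B(1→3) = arctan(1.8096) = 61.08°.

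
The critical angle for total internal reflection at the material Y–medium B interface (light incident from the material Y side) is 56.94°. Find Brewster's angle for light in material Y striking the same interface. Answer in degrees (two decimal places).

n₂/n₁ = sin θ_c = sin 56.94° = 0.8381.
tan θ_B equals the same ratio, so θ_B = arctan(0.8381) = 39.97°.

θ_B ≈ 39.97°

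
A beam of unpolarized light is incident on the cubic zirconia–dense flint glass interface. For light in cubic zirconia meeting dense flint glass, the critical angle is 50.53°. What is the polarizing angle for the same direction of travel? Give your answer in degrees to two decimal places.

θ_B ≈ 37.67°

sin θ_c = n₂/n₁, so n₂/n₁ = sin 50.53° = 0.7720.
Brewster: tan θ_B = n₂/n₁ = 0.7720.
θ_B = arctan(0.7720) = 37.67°.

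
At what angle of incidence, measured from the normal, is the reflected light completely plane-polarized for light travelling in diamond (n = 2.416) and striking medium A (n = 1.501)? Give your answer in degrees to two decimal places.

At Brewster's angle the reflected and refracted rays are perpendicular, which with Snell's law gives tan θ_B = n₂/n₁.
Brewster's condition: tan θ_B = n₂/n₁ = 1.501/2.416 = 0.6213.
θ_B = arctan(0.6213) = 31.85°.

θ_B ≈ 31.85°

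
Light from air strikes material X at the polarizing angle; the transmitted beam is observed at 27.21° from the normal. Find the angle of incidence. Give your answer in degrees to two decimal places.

θ_B ≈ 62.79°

Brewster's condition makes the reflected and refracted beams perpendicular: θ_B + θ_t = 90°.
So θ_B = 90° − θ_t = 90° − 27.21° = 62.79°.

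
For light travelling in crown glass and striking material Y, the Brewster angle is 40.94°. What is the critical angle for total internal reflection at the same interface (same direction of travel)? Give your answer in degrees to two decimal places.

From Brewster, n₂/n₁ = tan θ_B = tan 40.94° = 0.8674.
Then sin θ_c = n₂/n₁ = 0.8674, so θ_c = arcsin 0.8674 = 60.16°.

θ_c ≈ 60.16°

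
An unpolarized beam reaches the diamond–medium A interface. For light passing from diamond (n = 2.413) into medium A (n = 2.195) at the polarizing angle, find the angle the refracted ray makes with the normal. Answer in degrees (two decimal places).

θ_t ≈ 47.71°

First find Brewster's angle: tan θ_B = 2.195/2.413 = 0.9097, giving θ_B = 42.29°.
Since θ_B + θ_t = 90° at Brewster incidence, θ_t = 90° − 42.29° = 47.71°.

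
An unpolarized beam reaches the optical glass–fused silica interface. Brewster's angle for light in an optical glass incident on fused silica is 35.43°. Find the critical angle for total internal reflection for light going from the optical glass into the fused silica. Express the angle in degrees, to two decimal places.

θ_c ≈ 45.35°

n₂/n₁ = tan 35.43° = 0.7115; the critical angle satisfies sin θ_c = n₂/n₁.
θ_c = arcsin(0.7115) = 45.35°.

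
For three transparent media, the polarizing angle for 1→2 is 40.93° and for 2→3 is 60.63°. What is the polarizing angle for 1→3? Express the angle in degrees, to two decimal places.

θ_B ≈ 57.02°

n₂/n₁ = tan 40.93° = 0.8671 and n₃/n₂ = tan 60.63° = 1.7769.
n₃/n₁ = 1.5408. Then tan θ_B(1→3) = n₃/n₁, so θ_B(1→3) = arctan(1.5408) = 57.02°.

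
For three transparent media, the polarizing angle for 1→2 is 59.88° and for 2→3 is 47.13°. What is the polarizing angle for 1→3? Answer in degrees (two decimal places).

tan θ_B(1→2) = n₂/n₁ = tan 59.88° = 1.7237.
tan θ_B(2→3) = n₃/n₂ = tan 47.13° = 1.0773.
Multiplying, n₃/n₁ = 1.7237 × 1.0773 = 1.8569, and θ_B(1→3) = arctan 1.8569 = 61.70°.

θ_B ≈ 61.70°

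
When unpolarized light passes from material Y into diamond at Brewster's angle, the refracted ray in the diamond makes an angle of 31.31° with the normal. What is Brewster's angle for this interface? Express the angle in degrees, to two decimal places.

Since the reflected and refracted rays are at right angles at the polarizing angle, θ_B + θ_t = 90°.
So θ_B = 90° − θ_t = 90° − 31.31° = 58.69°.

θ_B ≈ 58.69°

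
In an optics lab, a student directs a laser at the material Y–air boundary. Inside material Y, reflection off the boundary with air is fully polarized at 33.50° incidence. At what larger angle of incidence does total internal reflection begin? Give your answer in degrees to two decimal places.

θ_c ≈ 41.44°

tan θ_B = n₂/n₁ = tan 33.50° = 0.6619.
Total internal reflection: sin θ_c = n₂/n₁ = 0.6619.
θ_c = arcsin(0.6619) = 41.44°.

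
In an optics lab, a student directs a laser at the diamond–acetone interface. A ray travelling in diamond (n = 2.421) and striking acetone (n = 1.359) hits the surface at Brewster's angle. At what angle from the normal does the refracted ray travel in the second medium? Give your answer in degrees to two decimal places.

θ_t ≈ 60.69°

θ_B = arctan(n₂/n₁) = arctan(1.359/2.421) = 29.31°.
The refracted ray is perpendicular to the reflected ray, so θ_t = 90° − θ_B = 60.69°.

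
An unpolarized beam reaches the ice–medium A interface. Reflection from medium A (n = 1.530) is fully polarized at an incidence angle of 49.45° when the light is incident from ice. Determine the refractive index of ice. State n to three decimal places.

Full polarization of the reflected beam means tan θ_B = n₂/n₁, where n₁ is the incident medium (ice).
n₁ = n₂ / tan θ_B = 1.530 / tan 49.45° = 1.309.

n ≈ 1.309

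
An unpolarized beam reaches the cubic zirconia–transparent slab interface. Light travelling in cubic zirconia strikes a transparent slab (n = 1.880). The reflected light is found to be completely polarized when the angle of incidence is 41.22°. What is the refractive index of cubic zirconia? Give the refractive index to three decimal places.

n ≈ 2.146

At the polarizing angle, tan θ_B = n₂/n₁ with n₁ on the incident side (cubic zirconia) and n₂ on the transmitted side (a transparent slab).
n₁ = n₂ / tan θ_B = 1.880 / tan 41.22° = 2.146.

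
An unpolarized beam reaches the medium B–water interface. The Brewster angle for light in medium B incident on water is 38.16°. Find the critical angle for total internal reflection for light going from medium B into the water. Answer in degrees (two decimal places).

θ_c ≈ 51.79°

From Brewster, n₂/n₁ = tan θ_B = tan 38.16° = 0.7858.
Then sin θ_c = n₂/n₁ = 0.7858, so θ_c = arcsin 0.7858 = 51.79°.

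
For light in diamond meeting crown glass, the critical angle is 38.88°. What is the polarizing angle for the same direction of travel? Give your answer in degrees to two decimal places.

θ_B ≈ 32.12°

At the critical angle sin θ_c = n₂/n₁, giving n₂/n₁ = sin 38.88° = 0.6277.
Then tan θ_B = n₂/n₁ = 0.6277, so θ_B = arctan 0.6277 = 32.12°.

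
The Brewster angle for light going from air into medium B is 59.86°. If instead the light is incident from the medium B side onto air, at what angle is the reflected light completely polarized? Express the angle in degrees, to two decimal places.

Reversing the direction swaps n₁ and n₂, so tan θ_B' = 1/tan θ_B and θ_B' = 90° − θ_B.
Hence θ_B' = 90° − 59.86° = 30.14°.

θ_B' ≈ 30.14°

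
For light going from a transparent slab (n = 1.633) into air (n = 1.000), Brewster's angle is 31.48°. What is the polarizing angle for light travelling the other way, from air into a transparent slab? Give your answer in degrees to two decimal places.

The two Brewster angles are complementary: θ_B' = 90° − θ_B = 90° − 31.48° = 58.52°.

θ_B' ≈ 58.52°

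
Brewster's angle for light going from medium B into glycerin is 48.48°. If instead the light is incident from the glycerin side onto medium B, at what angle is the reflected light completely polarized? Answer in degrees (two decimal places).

θ_B' ≈ 41.52°

The two Brewster angles are complementary: θ_B' = 90° − θ_B = 90° − 48.48° = 41.52°.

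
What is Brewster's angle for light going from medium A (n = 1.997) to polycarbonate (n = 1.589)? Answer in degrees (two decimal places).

Here n₂/n₁ = 1.589/1.997 = 0.7957, and Brewster's law gives tan θ_B = n₂/n₁.
θ_B = arctan(0.7957) = 38.51°.

θ_B ≈ 38.51°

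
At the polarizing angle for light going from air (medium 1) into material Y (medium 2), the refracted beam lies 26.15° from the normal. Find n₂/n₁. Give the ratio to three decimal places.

n₂/n₁ ≈ 2.037

At Brewster incidence θ_B = 90° − θ_t = 90° − 26.15° = 63.85°.
Then n₂/n₁ = tan θ_B = tan 63.85° = 2.037.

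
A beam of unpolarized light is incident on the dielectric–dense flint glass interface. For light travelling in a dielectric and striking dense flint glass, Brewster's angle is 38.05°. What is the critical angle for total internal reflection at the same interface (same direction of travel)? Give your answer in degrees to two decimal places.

θ_c ≈ 51.51°

n₂/n₁ = tan 38.05° = 0.7827; the critical angle satisfies sin θ_c = n₂/n₁.
θ_c = arcsin(0.7827) = 51.51°.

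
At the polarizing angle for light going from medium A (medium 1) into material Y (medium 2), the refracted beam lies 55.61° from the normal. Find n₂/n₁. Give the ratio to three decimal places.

n₂/n₁ ≈ 0.684

θ_B + θ_t = 90°, so θ_B = 90° − 55.61° = 34.39°.
Then n₂/n₁ = tan θ_B = tan 34.39° = 0.684.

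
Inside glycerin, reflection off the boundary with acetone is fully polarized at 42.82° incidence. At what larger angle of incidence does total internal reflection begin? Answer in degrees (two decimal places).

θ_c ≈ 67.92°

From Brewster, n₂/n₁ = tan θ_B = tan 42.82° = 0.9267.
Then sin θ_c = n₂/n₁ = 0.9267, so θ_c = arcsin 0.9267 = 67.92°.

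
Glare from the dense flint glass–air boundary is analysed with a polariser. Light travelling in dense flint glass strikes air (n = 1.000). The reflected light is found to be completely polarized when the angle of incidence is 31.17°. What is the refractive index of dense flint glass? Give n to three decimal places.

Full polarization of the reflected beam means tan θ_B = n₂/n₁, where n₁ is the incident medium (dense flint glass).
n₁ = n₂ / tan θ_B = 1.000 / tan 31.17° = 1.653.

n ≈ 1.653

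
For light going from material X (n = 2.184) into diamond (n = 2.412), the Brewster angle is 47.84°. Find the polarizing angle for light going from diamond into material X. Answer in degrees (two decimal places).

θ_B' ≈ 42.16°

The two Brewster angles are complementary: θ_B' = 90° − θ_B = 90° − 47.84° = 42.16°.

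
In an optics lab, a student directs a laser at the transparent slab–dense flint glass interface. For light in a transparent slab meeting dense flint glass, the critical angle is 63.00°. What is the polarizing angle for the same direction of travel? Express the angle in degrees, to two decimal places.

θ_B ≈ 41.70°

At the critical angle sin θ_c = n₂/n₁, giving n₂/n₁ = sin 63.00° = 0.8910.
Then tan θ_B = n₂/n₁ = 0.8910, so θ_B = arctan 0.8910 = 41.70°.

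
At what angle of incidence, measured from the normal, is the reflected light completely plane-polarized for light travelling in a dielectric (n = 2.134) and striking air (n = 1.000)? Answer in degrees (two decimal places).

Brewster's condition: tan θ_B = n₂/n₁ = 1.000/2.134 = 0.4686. Taking the arctangent, θ_B = 25.11°.

θ_B ≈ 25.11°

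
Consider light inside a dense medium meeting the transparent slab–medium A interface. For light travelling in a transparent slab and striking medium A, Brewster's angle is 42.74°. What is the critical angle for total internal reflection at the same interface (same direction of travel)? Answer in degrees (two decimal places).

θ_c ≈ 67.53°

tan θ_B = n₂/n₁ = tan 42.74° = 0.9241.
Total internal reflection: sin θ_c = n₂/n₁ = 0.9241.
θ_c = arcsin(0.9241) = 67.53°.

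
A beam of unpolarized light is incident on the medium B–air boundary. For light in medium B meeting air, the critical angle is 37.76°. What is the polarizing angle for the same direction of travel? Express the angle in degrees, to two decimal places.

θ_B ≈ 31.48°

At the critical angle sin θ_c = n₂/n₁, giving n₂/n₁ = sin 37.76° = 0.6124.
Then tan θ_B = n₂/n₁ = 0.6124, so θ_B = arctan 0.6124 = 31.48°.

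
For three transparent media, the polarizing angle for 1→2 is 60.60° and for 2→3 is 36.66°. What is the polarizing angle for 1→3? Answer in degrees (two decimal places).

Each Brewster angle gives a ratio: n₂/n₁ = tan 60.60° = 1.7747, n₃/n₂ = tan 36.66° = 0.7443.
n₃/n₁ = 1.3209. Then tan θ_B(1→3) = n₃/n₁, so θ_B(1→3) = arctan(1.3209) = 52.87°.

θ_B ≈ 52.87°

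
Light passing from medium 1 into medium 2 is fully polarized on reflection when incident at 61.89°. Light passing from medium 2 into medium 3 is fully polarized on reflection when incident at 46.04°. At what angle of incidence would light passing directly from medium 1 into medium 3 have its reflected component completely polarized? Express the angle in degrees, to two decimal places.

θ_B ≈ 62.75°

n₂/n₁ = tan 61.89° = 1.8720 and n₃/n₂ = tan 46.04° = 1.0370.
So n₃/n₁ = (n₂/n₁)(n₃/n₂) = 1.8720 × 1.0370 = 1.9413.
θ_B(1→3) = arctan(1.9413) = 62.75°.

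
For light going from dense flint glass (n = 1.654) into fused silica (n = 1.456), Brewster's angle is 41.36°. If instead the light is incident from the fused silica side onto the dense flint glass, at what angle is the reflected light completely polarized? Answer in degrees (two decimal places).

Reversing the direction swaps n₁ and n₂, so tan θ_B' = 1/tan θ_B and θ_B' = 90° − θ_B.
Hence θ_B' = 90° − 41.36° = 48.64°.

θ_B' ≈ 48.64°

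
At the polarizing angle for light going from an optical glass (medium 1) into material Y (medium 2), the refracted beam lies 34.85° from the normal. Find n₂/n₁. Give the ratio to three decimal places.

n₂/n₁ ≈ 1.436

At Brewster incidence θ_B = 90° − θ_t = 90° − 34.85° = 55.15°.
tan θ_B = n₂/n₁, so n₂/n₁ = tan 55.15° = 1.436.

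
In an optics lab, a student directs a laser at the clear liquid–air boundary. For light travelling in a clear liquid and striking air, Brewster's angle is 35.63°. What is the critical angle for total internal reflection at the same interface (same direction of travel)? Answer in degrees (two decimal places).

θ_c ≈ 45.78°

From Brewster, n₂/n₁ = tan θ_B = tan 35.63° = 0.7167.
Then sin θ_c = n₂/n₁ = 0.7167, so θ_c = arcsin 0.7167 = 45.78°.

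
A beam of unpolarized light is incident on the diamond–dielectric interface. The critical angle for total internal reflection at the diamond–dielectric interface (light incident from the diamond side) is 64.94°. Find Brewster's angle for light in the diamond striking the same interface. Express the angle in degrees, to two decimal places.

sin θ_c = n₂/n₁, so n₂/n₁ = sin 64.94° = 0.9059.
Brewster: tan θ_B = n₂/n₁ = 0.9059.
θ_B = arctan(0.9059) = 42.17°.

θ_B ≈ 42.17°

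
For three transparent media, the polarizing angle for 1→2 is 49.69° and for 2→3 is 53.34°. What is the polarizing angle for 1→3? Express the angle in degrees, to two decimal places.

n₂/n₁ = tan 49.69° = 1.1787 and n₃/n₂ = tan 53.34° = 1.3436.
So n₃/n₁ = (n₂/n₁)(n₃/n₂) = 1.1787 × 1.3436 = 1.5837.
θ_B(1→3) = arctan(1.5837) = 57.73°.

θ_B ≈ 57.73°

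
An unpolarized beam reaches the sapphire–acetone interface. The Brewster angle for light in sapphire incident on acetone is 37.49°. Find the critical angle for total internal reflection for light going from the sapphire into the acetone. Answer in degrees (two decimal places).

θ_c ≈ 50.09°

From Brewster, n₂/n₁ = tan θ_B = tan 37.49° = 0.7670.
Then sin θ_c = n₂/n₁ = 0.7670, so θ_c = arcsin 0.7670 = 50.09°.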